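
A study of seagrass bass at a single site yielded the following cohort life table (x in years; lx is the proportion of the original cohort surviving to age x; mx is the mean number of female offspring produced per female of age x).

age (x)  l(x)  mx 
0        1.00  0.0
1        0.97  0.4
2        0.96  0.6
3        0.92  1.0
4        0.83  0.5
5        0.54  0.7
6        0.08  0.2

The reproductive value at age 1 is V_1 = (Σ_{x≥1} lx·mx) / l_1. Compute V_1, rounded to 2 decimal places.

lx·mx for x ≥ 1: 0.388, 0.576, 0.92, 0.415, 0.378, 0.016 → sum = 2.693
V_1 = 2.693 / l_1 = 2.693 / 0.97 = 2.776289… → 2.78

2.78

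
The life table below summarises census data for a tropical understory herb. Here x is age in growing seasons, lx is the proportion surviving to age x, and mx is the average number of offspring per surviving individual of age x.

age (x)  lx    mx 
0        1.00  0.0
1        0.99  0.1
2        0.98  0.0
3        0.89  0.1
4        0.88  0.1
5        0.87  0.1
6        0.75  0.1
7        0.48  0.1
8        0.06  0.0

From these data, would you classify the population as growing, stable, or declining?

declining

R0 = Σ lx·mx = 0 + 0.099 + 0 + 0.089 + 0.088 + 0.087 + 0.075 + 0.048 + 0 = 0.486
R0 < 1, so the population is declining.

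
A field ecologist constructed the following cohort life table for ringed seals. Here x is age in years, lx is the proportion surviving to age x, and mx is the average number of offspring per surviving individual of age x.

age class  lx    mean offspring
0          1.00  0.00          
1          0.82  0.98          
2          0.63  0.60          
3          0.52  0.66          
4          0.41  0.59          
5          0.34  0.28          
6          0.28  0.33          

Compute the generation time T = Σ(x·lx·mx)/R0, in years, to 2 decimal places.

lx·mx: 0, 0.8036, 0.378, 0.3432, 0.2419, 0.0952, 0.0924 → R0 = 1.9543
x·lx·mx: 0, 0.8036, 0.756, 1.0296, 0.9676, 0.476, 0.5544 → Σ = 4.5872
T = 4.5872 / 1.9543 = 2.347234… → 2.35

2.35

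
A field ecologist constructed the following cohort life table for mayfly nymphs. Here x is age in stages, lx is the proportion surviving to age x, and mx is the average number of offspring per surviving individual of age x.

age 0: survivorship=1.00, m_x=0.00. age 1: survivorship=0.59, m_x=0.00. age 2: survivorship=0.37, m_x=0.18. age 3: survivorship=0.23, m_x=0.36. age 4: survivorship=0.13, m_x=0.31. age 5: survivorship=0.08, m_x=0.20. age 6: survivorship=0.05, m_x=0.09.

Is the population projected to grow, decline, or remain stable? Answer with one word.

declining

R0 = Σ lx·mx = 0 + 0 + 0.0666 + 0.0828 + 0.0403 + 0.016 + 0.0045 = 0.2102
R0 < 1, so the population is declining.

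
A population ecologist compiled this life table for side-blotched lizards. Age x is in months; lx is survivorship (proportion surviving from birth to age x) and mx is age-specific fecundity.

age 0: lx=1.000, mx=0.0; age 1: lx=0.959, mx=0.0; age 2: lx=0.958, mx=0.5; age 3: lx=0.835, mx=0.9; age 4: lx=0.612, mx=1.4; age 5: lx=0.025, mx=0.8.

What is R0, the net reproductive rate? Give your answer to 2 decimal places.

lx·mx by age: 0, 0, 0.479, 0.7515, 0.8568, 0.02
R0 = Σ lx·mx = 2.1073 → 2.11

2.11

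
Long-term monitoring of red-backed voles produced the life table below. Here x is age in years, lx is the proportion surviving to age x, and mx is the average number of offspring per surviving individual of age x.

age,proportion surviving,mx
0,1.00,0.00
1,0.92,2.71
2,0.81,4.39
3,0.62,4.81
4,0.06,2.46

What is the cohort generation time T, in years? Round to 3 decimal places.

lx·mx: 0, 2.4932, 3.5559, 2.9822, 0.1476 → R0 = 9.1789
x·lx·mx: 0, 2.4932, 7.1118, 8.9466, 0.5904 → Σ = 19.142
T = 19.142 / 9.1789 = 2.085435… → 2.085

2.085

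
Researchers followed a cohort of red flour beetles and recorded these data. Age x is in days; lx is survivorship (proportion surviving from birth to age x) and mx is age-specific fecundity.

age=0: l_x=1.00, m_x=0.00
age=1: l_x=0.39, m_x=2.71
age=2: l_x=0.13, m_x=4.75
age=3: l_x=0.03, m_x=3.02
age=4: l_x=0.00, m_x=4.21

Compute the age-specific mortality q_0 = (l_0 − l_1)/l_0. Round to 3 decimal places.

q_0 = (l_0 − l_1) / l_0 = (1 − 0.39) / 1
     = 0.61 / 1 = 0.61 → 0.610

0.610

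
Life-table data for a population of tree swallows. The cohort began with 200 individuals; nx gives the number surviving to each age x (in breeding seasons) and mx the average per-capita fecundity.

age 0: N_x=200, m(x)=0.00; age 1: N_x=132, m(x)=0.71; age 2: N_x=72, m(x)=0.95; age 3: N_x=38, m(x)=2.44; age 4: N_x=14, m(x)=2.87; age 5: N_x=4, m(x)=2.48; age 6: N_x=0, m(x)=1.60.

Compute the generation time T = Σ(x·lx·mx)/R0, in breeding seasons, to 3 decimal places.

2.358

lx = nx/n0 = nx/200: 1, 0.66, 0.36, 0.19, 0.07, 0.02, 0
lx·mx: 0, 0.4686, 0.342, 0.4636, 0.2009, 0.0496, 0 → R0 = 1.5247
x·lx·mx: 0, 0.4686, 0.684, 1.3908, 0.8036, 0.248, 0 → Σ = 3.595
T = 3.595 / 1.5247 = 2.357841… → 2.358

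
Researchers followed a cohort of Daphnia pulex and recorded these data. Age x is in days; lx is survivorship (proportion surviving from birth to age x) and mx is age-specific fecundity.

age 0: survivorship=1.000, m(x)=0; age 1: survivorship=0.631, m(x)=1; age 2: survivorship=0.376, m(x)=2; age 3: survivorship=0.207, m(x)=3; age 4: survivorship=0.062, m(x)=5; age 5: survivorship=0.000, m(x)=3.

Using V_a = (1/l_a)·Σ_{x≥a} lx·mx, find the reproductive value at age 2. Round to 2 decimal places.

4.48

lx·mx for x ≥ 2: 0.752, 0.621, 0.31, 0 → sum = 1.683
V_2 = 1.683 / l_2 = 1.683 / 0.376 = 4.476064… → 4.48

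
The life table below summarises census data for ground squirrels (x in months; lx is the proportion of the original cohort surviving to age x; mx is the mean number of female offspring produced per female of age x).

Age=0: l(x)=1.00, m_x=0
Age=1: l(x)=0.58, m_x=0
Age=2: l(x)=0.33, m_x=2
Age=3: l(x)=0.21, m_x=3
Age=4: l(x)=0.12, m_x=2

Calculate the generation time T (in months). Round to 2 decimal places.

lx·mx: 0, 0, 0.66, 0.63, 0.24 → R0 = 1.53
x·lx·mx: 0, 0, 1.32, 1.89, 0.96 → Σ = 4.17
T = 4.17 / 1.53 = 2.72549… → 2.73

2.73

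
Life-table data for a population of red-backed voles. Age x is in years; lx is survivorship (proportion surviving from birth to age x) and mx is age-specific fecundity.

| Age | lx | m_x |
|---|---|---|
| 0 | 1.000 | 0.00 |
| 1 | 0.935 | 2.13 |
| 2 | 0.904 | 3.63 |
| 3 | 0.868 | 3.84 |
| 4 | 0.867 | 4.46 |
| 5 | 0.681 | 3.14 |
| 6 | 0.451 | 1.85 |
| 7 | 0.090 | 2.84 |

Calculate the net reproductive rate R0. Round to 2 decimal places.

15.70

lx·mx by age: 0, 1.99155, 3.28152, 3.33312, 3.86682, 2.13834, 0.83435, 0.2556
R0 = Σ lx·mx = 15.7013 → 15.70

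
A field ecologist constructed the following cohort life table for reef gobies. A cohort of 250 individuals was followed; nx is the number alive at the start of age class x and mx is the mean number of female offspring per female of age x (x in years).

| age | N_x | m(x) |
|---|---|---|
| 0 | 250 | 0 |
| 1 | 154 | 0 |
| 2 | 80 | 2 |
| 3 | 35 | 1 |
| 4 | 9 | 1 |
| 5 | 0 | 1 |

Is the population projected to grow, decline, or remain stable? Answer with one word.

lx = nx/n0 = nx/250: 1, 0.616, 0.32, 0.14, 0.036, 0
R0 = Σ lx·mx = 0 + 0 + 0.64 + 0.14 + 0.036 + 0 = 0.816
R0 < 1, so the population is declining.

declining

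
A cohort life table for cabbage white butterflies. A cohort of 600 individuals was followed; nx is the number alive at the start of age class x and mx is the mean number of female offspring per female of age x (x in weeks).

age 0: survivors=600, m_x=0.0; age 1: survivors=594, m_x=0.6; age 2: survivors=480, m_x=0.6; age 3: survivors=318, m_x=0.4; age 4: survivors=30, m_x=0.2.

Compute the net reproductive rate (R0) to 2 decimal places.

lx = nx/n0 = nx/600: 1, 0.99, 0.8, 0.53, 0.05
lx·mx by age: 0, 0.594, 0.48, 0.212, 0.01
R0 = Σ lx·mx = 1.296 → 1.30

1.30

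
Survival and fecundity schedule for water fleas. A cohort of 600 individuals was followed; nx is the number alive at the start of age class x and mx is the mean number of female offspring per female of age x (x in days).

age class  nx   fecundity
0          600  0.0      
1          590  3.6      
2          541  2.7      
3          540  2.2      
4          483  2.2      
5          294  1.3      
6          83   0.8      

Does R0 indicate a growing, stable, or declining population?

growing

lx = nx/n0 = nx/600: 1, 0.98333…, 0.90167…, 0.9, 0.805, 0.49, 0.13833…
R0 = Σ lx·mx = 0 + 3.54… + 2.4345… + 1.98 + 1.771 + 0.637 + 0.110667… = 10.473167…
R0 > 1, so the population is growing.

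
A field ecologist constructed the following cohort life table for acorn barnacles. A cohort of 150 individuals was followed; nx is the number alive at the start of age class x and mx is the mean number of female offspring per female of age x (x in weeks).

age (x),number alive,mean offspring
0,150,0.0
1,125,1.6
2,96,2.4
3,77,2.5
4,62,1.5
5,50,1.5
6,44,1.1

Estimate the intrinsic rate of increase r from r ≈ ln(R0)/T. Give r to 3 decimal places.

0.635

lx = nx/n0 = nx/150: 1, 0.83333…, 0.64, 0.51333…, 0.41333…, 0.33333…, 0.29333…
R0 = Σ lx·mx = 0 + 1.33333… + 1.536 + 1.28333… + 0.62… + 0.5… + 0.32267… = 5.595333…
Σ x·lx·mx = 15.171333…; T = 15.171333…/5.595333… = 2.71143…
r ≈ ln(R0)/T = ln(5.595333…)/2.71143… = 0.63507… → 0.635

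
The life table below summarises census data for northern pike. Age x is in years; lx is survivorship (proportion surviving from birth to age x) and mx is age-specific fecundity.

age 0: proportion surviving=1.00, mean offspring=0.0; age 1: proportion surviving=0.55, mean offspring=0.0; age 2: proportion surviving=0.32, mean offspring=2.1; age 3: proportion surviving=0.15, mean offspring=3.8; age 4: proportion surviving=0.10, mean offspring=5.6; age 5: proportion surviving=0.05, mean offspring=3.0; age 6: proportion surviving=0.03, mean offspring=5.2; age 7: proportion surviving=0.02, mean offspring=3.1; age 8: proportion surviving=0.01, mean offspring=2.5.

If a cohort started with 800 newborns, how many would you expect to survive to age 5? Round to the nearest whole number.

Expected survivors = N0 · l_5 = 800 × 0.05 = 40 → 40

40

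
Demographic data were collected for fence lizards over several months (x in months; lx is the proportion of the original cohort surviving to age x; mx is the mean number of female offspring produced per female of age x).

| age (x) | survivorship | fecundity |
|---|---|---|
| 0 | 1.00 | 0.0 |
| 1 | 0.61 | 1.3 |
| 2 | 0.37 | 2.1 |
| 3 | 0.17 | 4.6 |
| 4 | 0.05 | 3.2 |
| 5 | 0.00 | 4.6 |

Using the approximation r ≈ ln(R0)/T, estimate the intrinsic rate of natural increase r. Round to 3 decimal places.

0.434

R0 = Σ lx·mx = 0 + 0.793 + 0.777 + 0.782 + 0.16 + 0 = 2.512
Σ x·lx·mx = 5.333; T = 5.333/2.512 = 2.12301…
r ≈ ln(R0)/T = ln(2.512)/2.12301… = 0.43386… → 0.434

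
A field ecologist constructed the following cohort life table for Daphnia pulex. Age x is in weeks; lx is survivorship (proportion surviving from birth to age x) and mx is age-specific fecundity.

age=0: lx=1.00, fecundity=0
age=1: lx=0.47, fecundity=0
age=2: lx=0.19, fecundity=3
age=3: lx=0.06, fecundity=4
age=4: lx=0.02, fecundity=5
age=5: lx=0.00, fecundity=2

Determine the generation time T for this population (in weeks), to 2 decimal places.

lx·mx: 0, 0, 0.57, 0.24, 0.1, 0 → R0 = 0.91
x·lx·mx: 0, 0, 1.14, 0.72, 0.4, 0 → Σ = 2.26
T = 2.26 / 0.91 = 2.483516… → 2.48

2.48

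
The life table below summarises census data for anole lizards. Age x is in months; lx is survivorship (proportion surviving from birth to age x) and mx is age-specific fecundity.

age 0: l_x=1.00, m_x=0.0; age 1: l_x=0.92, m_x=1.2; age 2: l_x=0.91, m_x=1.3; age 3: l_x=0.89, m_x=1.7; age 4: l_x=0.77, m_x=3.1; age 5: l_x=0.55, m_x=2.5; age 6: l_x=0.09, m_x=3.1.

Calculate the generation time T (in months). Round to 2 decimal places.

lx·mx: 0, 1.104, 1.183, 1.513, 2.387, 1.375, 0.279 → R0 = 7.841
x·lx·mx: 0, 1.104, 2.366, 4.539, 9.548, 6.875, 1.674 → Σ = 26.106
T = 26.106 / 7.841 = 3.329422… → 3.33

3.33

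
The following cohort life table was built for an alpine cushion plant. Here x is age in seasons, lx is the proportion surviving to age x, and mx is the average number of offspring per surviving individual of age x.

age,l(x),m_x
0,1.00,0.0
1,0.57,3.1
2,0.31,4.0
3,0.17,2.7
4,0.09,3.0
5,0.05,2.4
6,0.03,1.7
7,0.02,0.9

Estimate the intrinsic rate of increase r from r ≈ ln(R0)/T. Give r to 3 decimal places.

R0 = Σ lx·mx = 0 + 1.767 + 1.24 + 0.459 + 0.27 + 0.12 + 0.051 + 0.018 = 3.925
Σ x·lx·mx = 7.736; T = 7.736/3.925 = 1.97096…
r ≈ ln(R0)/T = ln(3.925)/1.97096… = 0.69376… → 0.694

0.694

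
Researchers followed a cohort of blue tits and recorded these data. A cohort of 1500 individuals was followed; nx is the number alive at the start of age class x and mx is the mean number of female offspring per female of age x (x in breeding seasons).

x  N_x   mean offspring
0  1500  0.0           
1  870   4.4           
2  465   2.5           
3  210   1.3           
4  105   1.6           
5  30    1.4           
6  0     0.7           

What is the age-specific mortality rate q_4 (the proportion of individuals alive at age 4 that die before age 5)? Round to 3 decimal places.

0.714

lx = nx/n0 = nx/1500: 1, 0.58, 0.31, 0.14, 0.07, 0.02, 0
q_4 = (l_4 − l_5) / l_4 = (0.07 − 0.02) / 0.07
     = 0.05 / 0.07 = 0.714286… → 0.714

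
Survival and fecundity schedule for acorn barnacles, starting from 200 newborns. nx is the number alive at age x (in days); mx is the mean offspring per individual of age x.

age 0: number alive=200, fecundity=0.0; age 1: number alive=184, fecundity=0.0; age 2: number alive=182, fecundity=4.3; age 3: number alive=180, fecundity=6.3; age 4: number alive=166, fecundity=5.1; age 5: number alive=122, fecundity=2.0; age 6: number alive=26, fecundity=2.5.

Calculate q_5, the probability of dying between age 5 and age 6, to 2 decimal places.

lx = nx/n0 = nx/200: 1, 0.92, 0.91, 0.9, 0.83, 0.61, 0.13
q_5 = (l_5 − l_6) / l_5 = (0.61 − 0.13) / 0.61
     = 0.48 / 0.61 = 0.786885… → 0.79

0.79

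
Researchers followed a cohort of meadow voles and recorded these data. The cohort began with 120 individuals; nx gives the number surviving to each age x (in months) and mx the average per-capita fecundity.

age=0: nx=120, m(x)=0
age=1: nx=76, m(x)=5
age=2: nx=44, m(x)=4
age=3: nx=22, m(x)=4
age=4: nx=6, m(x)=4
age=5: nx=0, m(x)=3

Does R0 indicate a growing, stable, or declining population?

growing

lx = nx/n0 = nx/120: 1, 0.63333…, 0.36667…, 0.18333…, 0.05, 0
R0 = Σ lx·mx = 0 + 3.166667… + 1.466667… + 0.733333… + 0.2 + 0 = 5.566667…
R0 > 1, so the population is growing.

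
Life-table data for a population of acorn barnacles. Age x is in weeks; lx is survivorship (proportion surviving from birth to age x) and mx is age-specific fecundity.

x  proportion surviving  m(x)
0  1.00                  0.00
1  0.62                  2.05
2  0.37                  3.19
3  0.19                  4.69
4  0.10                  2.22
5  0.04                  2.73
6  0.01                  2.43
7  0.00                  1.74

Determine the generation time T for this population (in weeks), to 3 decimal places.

lx·mx: 0, 1.271, 1.1803, 0.8911, 0.222, 0.1092, 0.0243, 0 → R0 = 3.6979
x·lx·mx: 0, 1.271, 2.3606, 2.6733, 0.888, 0.546, 0.1458, 0 → Σ = 7.8847
T = 7.8847 / 3.6979 = 2.13221… → 2.132

2.132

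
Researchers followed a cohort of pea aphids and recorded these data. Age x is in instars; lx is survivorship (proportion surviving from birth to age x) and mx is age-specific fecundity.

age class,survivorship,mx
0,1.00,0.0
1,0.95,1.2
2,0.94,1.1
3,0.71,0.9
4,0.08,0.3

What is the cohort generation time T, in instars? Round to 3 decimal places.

1.840

lx·mx: 0, 1.14, 1.034, 0.639, 0.024 → R0 = 2.837
x·lx·mx: 0, 1.14, 2.068, 1.917, 0.096 → Σ = 5.221
T = 5.221 / 2.837 = 1.840324… → 1.840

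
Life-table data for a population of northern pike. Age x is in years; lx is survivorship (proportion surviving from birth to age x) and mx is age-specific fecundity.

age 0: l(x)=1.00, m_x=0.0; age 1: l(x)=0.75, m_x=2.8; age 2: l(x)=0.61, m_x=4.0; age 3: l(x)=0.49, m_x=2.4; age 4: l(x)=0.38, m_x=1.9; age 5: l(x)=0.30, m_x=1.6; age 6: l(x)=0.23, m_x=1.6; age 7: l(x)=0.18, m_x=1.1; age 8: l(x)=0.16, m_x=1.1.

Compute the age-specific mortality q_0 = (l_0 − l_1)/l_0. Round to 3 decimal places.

q_0 = (l_0 − l_1) / l_0 = (1 − 0.75) / 1
     = 0.25 / 1 = 0.25 → 0.250

0.250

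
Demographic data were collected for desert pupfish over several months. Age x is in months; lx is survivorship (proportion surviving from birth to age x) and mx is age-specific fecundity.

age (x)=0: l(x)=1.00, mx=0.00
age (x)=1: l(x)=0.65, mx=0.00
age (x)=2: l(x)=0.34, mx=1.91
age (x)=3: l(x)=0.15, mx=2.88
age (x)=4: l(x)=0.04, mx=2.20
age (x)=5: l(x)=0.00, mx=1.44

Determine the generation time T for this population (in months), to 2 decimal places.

lx·mx: 0, 0, 0.6494, 0.432, 0.088, 0 → R0 = 1.1694
x·lx·mx: 0, 0, 1.2988, 1.296, 0.352, 0 → Σ = 2.9468
T = 2.9468 / 1.1694 = 2.519925… → 2.52

2.52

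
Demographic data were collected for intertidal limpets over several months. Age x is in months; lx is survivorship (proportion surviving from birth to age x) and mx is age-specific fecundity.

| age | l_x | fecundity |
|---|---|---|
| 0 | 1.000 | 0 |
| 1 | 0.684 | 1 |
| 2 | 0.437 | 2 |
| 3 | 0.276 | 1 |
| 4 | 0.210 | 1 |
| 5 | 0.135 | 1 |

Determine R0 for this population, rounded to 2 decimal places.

2.18

lx·mx by age: 0, 0.684, 0.874, 0.276, 0.21, 0.135
R0 = Σ lx·mx = 2.179 → 2.18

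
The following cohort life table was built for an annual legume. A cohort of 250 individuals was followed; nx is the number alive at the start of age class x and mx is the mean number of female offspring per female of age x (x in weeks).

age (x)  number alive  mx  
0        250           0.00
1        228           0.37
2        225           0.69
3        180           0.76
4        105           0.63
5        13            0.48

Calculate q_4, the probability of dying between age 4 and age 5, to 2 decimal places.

lx = nx/n0 = nx/250: 1, 0.912, 0.9, 0.72, 0.42, 0.052
q_4 = (l_4 − l_5) / l_4 = (0.42 − 0.052) / 0.42
     = 0.368 / 0.42 = 0.87619… → 0.88

0.88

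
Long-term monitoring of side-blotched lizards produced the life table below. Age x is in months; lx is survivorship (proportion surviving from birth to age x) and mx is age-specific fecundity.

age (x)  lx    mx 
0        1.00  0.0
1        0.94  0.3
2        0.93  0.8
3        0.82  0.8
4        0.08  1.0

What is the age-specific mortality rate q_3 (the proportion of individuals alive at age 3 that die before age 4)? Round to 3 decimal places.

0.902

q_3 = (l_3 − l_4) / l_3 = (0.82 − 0.08) / 0.82
     = 0.74 / 0.82 = 0.902439… → 0.902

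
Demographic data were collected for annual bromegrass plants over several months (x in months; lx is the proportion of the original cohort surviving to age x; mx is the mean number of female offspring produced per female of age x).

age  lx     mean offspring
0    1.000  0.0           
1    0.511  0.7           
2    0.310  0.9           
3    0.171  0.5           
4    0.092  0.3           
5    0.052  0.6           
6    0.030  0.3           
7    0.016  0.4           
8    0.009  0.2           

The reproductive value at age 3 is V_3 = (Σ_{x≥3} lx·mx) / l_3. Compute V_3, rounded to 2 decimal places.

0.94

lx·mx for x ≥ 3: 0.0855, 0.0276, 0.0312, 0.009, 0.0064, 0.0018 → sum = 0.1615
V_3 = 0.1615 / l_3 = 0.1615 / 0.171 = 0.944444… → 0.94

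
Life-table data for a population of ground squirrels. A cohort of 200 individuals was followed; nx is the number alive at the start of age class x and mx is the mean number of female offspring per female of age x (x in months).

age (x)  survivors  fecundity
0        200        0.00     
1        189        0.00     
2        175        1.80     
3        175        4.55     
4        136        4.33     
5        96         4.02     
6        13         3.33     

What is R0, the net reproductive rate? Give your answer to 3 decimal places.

10.647

lx = nx/n0 = nx/200: 1, 0.945, 0.875, 0.875, 0.68, 0.48, 0.065
lx·mx by age: 0, 0, 1.575, 3.98125, 2.9444, 1.9296, 0.21645
R0 = Σ lx·mx = 10.6467 → 10.647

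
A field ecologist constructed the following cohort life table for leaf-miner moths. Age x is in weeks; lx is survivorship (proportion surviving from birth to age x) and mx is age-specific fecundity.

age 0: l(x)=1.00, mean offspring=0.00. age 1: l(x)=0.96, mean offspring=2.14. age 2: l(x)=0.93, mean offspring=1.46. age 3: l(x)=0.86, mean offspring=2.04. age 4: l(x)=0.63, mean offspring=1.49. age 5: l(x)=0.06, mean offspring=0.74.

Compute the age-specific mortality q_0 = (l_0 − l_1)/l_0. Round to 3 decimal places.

q_0 = (l_0 − l_1) / l_0 = (1 − 0.96) / 1
     = 0.04 / 1 = 0.04 → 0.040

0.040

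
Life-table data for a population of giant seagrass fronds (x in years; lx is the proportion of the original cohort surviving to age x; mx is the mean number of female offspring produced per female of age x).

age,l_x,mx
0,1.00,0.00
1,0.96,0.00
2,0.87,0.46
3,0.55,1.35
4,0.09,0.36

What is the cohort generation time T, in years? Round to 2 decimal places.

2.69

lx·mx: 0, 0, 0.4002, 0.7425, 0.0324 → R0 = 1.1751
x·lx·mx: 0, 0, 0.8004, 2.2275, 0.1296 → Σ = 3.1575
T = 3.1575 / 1.1751 = 2.687005… → 2.69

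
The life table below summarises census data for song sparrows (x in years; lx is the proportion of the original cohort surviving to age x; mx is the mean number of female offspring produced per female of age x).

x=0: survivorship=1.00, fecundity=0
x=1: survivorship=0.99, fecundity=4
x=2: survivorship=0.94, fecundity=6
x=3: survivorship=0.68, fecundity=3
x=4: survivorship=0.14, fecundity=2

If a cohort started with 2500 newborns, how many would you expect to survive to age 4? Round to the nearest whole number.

Expected survivors = N0 · l_4 = 2500 × 0.14 = 350 → 350

350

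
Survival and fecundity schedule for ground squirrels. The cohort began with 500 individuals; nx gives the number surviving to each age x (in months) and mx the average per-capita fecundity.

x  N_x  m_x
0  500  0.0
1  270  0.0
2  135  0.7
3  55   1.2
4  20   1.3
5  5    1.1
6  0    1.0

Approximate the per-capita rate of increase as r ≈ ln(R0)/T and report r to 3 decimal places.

-0.354

lx = nx/n0 = nx/500: 1, 0.54, 0.27, 0.11, 0.04, 0.01, 0
R0 = Σ lx·mx = 0 + 0 + 0.189 + 0.132 + 0.052 + 0.011 + 0 = 0.384
Σ x·lx·mx = 1.037; T = 1.037/0.384 = 2.70052…
r ≈ ln(R0)/T = ln(0.384)/2.70052… = -0.35442… → -0.354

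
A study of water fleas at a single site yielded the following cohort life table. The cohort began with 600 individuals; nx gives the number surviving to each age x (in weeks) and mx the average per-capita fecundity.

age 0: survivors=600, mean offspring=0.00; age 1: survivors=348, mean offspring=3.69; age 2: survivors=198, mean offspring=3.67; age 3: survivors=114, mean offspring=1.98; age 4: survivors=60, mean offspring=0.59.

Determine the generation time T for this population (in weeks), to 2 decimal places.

lx = nx/n0 = nx/600: 1, 0.58, 0.33, 0.19, 0.1
lx·mx: 0, 2.1402, 1.2111, 0.3762, 0.059 → R0 = 3.7865
x·lx·mx: 0, 2.1402, 2.4222, 1.1286, 0.236 → Σ = 5.927
T = 5.927 / 3.7865 = 1.565298… → 1.57

1.57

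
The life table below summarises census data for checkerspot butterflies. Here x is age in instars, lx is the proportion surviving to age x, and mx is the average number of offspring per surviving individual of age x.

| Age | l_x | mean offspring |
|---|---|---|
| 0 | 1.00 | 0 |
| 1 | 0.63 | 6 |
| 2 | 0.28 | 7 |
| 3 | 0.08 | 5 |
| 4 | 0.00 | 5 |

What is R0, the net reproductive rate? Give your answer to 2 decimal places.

6.14

lx·mx by age: 0, 3.78, 1.96, 0.4, 0
R0 = Σ lx·mx = 6.14 → 6.14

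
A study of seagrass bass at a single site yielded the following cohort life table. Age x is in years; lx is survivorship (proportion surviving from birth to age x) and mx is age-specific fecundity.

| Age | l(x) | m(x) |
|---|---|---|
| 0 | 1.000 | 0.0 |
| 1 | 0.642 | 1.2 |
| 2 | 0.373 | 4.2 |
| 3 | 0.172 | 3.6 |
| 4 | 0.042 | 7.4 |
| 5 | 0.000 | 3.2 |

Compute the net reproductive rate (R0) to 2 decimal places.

3.27

lx·mx by age: 0, 0.7704, 1.5666, 0.6192, 0.3108, 0
R0 = Σ lx·mx = 3.267 → 3.27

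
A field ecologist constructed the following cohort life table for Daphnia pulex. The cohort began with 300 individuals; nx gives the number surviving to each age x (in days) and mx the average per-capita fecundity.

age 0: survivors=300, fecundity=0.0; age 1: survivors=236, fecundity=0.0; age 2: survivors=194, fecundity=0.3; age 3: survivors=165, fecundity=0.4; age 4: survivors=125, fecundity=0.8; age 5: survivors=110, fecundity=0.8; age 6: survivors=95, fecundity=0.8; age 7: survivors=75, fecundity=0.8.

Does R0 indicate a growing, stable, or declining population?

lx = nx/n0 = nx/300: 1, 0.78667…, 0.64667…, 0.55, 0.41667…, 0.36667…, 0.31667…, 0.25
R0 = Σ lx·mx = 0 + 0 + 0.194… + 0.22 + 0.333333… + 0.293333… + 0.253333… + 0.2 = 1.494…
R0 > 1, so the population is growing.

growing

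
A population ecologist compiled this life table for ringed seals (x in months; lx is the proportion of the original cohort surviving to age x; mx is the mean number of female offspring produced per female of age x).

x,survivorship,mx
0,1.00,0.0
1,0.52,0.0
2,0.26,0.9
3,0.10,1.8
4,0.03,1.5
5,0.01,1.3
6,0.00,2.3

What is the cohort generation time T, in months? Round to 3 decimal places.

2.655

lx·mx: 0, 0, 0.234, 0.18, 0.045, 0.013, 0 → R0 = 0.472
x·lx·mx: 0, 0, 0.468, 0.54, 0.18, 0.065, 0 → Σ = 1.253
T = 1.253 / 0.472 = 2.654661… → 2.655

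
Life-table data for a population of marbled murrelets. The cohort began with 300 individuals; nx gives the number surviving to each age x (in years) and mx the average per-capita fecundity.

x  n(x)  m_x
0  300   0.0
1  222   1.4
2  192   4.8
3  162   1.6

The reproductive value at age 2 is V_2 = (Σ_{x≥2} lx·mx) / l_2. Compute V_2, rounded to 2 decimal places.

6.15

lx = nx/n0 = nx/300: 1, 0.74, 0.64, 0.54
lx·mx for x ≥ 2: 3.072, 0.864 → sum = 3.936
V_2 = 3.936 / l_2 = 3.936 / 0.64 = 6.15 → 6.15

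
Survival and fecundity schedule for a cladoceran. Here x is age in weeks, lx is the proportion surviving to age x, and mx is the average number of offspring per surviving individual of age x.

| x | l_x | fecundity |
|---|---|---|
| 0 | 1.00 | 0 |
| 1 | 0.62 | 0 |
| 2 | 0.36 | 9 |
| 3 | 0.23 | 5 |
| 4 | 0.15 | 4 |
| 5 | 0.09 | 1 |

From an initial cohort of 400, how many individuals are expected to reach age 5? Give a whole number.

36

Expected survivors = N0 · l_5 = 400 × 0.09 = 36 → 36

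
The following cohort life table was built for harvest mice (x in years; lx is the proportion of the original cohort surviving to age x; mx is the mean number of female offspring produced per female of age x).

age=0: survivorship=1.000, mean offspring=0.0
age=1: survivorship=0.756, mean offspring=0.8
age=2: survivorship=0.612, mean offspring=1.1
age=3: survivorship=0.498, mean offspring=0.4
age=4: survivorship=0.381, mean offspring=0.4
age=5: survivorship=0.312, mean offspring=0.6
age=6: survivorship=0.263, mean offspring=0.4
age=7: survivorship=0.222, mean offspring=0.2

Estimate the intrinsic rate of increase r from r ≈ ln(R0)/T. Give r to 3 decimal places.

R0 = Σ lx·mx = 0 + 0.6048 + 0.6732 + 0.1992 + 0.1524 + 0.1872 + 0.1052 + 0.0444 = 1.9664
Σ x·lx·mx = 5.0364; T = 5.0364/1.9664 = 2.56123…
r ≈ ln(R0)/T = ln(1.9664)/2.56123… = 0.26402… → 0.264

0.264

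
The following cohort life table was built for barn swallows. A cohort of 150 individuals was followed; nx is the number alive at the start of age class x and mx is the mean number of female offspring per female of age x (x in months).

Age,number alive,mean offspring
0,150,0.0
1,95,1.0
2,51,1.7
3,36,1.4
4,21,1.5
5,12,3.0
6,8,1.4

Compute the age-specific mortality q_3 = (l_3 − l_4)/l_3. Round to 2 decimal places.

lx = nx/n0 = nx/150: 1, 0.63333…, 0.34, 0.24, 0.14, 0.08, 0.05333…
q_3 = (l_3 − l_4) / l_3 = (0.24 − 0.14) / 0.24
     = 0.1 / 0.24 = 0.416667… → 0.42

0.42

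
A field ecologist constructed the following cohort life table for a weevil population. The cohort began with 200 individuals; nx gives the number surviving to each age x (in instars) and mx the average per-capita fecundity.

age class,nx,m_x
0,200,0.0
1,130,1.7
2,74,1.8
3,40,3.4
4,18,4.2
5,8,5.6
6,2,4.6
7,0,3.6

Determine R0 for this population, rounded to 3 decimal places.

lx = nx/n0 = nx/200: 1, 0.65, 0.37, 0.2, 0.09, 0.04, 0.01, 0
lx·mx by age: 0, 1.105, 0.666, 0.68, 0.378, 0.224, 0.046, 0
R0 = Σ lx·mx = 3.099 → 3.099

3.099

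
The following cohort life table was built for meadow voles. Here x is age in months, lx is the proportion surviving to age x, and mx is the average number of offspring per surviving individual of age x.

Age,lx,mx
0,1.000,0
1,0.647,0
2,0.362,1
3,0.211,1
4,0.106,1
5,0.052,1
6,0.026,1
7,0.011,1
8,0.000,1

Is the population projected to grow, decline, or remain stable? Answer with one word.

declining

R0 = Σ lx·mx = 0 + 0 + 0.362 + 0.211 + 0.106 + 0.052 + 0.026 + 0.011 + 0 = 0.768
R0 < 1, so the population is declining.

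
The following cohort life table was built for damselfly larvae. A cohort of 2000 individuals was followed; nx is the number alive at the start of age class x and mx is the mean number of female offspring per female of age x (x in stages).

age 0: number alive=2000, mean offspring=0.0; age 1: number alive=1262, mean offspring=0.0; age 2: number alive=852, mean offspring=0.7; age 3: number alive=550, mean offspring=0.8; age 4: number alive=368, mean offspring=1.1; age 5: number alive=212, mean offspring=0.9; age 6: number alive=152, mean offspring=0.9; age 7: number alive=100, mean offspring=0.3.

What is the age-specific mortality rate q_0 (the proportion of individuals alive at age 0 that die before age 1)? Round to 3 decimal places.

0.369

lx = nx/n0 = nx/2000: 1, 0.631, 0.426, 0.275, 0.184, 0.106, 0.076, 0.05
q_0 = (l_0 − l_1) / l_0 = (1 − 0.631) / 1
     = 0.369 / 1 = 0.369 → 0.369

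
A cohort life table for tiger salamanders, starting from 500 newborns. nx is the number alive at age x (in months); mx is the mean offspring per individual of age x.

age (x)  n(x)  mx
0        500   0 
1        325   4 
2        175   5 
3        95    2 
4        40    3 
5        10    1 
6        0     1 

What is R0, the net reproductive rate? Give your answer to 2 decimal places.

lx = nx/n0 = nx/500: 1, 0.65, 0.35, 0.19, 0.08, 0.02, 0
lx·mx by age: 0, 2.6, 1.75, 0.38, 0.24, 0.02, 0
R0 = Σ lx·mx = 4.99 → 4.99

4.99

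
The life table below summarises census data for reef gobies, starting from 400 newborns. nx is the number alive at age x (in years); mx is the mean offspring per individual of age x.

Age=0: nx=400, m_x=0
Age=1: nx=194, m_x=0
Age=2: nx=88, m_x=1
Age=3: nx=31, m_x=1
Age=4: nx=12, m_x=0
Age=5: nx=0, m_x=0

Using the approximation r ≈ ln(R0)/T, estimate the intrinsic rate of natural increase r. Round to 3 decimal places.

-0.536

lx = nx/n0 = nx/400: 1, 0.485, 0.22, 0.0775, 0.03, 0
R0 = Σ lx·mx = 0 + 0 + 0.22 + 0.0775 + 0 + 0 = 0.2975
Σ x·lx·mx = 0.6725; T = 0.6725/0.2975 = 2.2605…
r ≈ ln(R0)/T = ln(0.2975)/2.2605… = -0.53631… → -0.536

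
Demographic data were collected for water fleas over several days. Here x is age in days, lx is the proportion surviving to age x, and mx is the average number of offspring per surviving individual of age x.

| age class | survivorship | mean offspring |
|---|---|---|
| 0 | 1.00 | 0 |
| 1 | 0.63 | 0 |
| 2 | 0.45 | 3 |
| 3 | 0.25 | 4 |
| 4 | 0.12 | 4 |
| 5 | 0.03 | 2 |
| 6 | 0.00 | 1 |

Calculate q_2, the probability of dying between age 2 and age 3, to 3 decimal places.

0.444

q_2 = (l_2 − l_3) / l_2 = (0.45 − 0.25) / 0.45
     = 0.2 / 0.45 = 0.444444… → 0.444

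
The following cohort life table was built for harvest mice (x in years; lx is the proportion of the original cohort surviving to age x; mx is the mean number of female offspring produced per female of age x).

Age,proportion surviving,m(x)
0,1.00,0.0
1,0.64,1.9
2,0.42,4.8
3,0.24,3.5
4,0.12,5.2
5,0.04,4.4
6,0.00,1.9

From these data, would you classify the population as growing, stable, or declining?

R0 = Σ lx·mx = 0 + 1.216 + 2.016 + 0.84 + 0.624 + 0.176 + 0 = 4.872
R0 > 1, so the population is growing.

growing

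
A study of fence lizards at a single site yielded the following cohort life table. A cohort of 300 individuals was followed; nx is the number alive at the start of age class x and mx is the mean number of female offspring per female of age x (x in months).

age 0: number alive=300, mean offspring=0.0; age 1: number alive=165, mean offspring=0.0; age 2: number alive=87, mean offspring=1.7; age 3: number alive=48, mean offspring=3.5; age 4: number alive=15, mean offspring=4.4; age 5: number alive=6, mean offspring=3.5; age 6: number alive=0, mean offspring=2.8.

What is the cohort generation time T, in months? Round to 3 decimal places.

2.901

lx = nx/n0 = nx/300: 1, 0.55, 0.29, 0.16, 0.05, 0.02, 0
lx·mx: 0, 0, 0.493, 0.56, 0.22, 0.07, 0 → R0 = 1.343
x·lx·mx: 0, 0, 0.986, 1.68, 0.88, 0.35, 0 → Σ = 3.896
T = 3.896 / 1.343 = 2.900968… → 2.901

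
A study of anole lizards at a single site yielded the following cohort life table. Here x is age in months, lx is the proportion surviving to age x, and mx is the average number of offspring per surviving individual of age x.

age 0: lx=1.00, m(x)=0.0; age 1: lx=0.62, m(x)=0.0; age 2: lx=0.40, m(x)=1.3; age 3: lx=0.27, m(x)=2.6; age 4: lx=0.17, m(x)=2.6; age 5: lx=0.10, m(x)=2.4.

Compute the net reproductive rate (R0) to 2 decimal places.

lx·mx by age: 0, 0, 0.52, 0.702, 0.442, 0.24
R0 = Σ lx·mx = 1.904 → 1.90

1.90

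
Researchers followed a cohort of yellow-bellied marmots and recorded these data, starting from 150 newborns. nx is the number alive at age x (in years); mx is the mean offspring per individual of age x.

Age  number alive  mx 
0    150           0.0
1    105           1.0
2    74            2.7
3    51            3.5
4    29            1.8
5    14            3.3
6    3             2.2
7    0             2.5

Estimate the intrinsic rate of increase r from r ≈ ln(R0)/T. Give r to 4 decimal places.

0.5291

lx = nx/n0 = nx/150: 1, 0.7, 0.49333…, 0.34, 0.19333…, 0.09333…, 0.02, 0
R0 = Σ lx·mx = 0 + 0.7 + 1.332… + 1.19 + 0.348… + 0.308… + 0.044 + 0 = 3.922…
Σ x·lx·mx = 10.13…; T = 10.13…/3.922… = 2.58287…
r ≈ ln(R0)/T = ln(3.922…)/2.58287… = 0.529103… → 0.5291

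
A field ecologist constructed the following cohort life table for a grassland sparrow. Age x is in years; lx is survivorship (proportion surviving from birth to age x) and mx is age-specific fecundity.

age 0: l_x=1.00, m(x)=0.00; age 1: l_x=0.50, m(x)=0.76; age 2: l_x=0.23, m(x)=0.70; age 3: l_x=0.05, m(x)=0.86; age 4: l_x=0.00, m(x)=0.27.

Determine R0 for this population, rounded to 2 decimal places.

lx·mx by age: 0, 0.38, 0.161, 0.043, 0
R0 = Σ lx·mx = 0.584 → 0.58

0.58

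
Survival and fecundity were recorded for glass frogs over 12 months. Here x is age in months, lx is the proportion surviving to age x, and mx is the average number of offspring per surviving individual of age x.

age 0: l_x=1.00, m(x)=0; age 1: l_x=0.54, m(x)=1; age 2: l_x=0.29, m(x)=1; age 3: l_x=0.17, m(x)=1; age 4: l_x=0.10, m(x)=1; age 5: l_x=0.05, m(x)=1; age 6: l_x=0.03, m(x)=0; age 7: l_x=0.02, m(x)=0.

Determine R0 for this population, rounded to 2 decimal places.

1.15

lx·mx by age: 0, 0.54, 0.29, 0.17, 0.1, 0.05, 0, 0
R0 = Σ lx·mx = 1.15 → 1.15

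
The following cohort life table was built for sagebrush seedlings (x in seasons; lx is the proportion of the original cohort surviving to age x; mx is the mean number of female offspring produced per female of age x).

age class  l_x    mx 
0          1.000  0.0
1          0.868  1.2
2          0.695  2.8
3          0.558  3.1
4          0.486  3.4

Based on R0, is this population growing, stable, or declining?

R0 = Σ lx·mx = 0 + 1.0416 + 1.946 + 1.7298 + 1.6524 = 6.3698
R0 > 1, so the population is growing.

growing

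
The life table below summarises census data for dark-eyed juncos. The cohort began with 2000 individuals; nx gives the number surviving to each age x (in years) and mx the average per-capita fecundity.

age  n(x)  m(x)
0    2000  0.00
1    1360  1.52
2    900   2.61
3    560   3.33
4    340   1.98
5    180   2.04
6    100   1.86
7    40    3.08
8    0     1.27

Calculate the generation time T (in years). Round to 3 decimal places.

lx = nx/n0 = nx/2000: 1, 0.68, 0.45, 0.28, 0.17, 0.09, 0.05, 0.02, 0
lx·mx: 0, 1.0336, 1.1745, 0.9324, 0.3366, 0.1836, 0.093, 0.0616, 0 → R0 = 3.8153
x·lx·mx: 0, 1.0336, 2.349, 2.7972, 1.3464, 0.918, 0.558, 0.4312, 0 → Σ = 9.4334
T = 9.4334 / 3.8153 = 2.472519… → 2.473

2.473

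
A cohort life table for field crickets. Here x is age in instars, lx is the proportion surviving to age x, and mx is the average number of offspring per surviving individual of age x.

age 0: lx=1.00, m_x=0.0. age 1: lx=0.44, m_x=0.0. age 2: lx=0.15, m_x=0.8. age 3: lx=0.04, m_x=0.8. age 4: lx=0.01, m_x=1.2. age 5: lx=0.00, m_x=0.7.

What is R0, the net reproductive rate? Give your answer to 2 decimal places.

lx·mx by age: 0, 0, 0.12, 0.032, 0.012, 0
R0 = Σ lx·mx = 0.164 → 0.16

0.16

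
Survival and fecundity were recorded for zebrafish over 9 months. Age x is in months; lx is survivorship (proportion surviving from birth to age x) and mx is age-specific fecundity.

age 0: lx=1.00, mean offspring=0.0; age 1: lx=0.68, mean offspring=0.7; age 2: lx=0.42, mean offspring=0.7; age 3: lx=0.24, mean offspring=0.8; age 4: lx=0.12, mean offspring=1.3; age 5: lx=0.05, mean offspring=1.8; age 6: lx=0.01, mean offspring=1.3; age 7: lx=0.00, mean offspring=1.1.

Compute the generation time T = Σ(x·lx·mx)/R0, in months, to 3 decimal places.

lx·mx: 0, 0.476, 0.294, 0.192, 0.156, 0.09, 0.013, 0 → R0 = 1.221
x·lx·mx: 0, 0.476, 0.588, 0.576, 0.624, 0.45, 0.078, 0 → Σ = 2.792
T = 2.792 / 1.221 = 2.28665… → 2.287

2.287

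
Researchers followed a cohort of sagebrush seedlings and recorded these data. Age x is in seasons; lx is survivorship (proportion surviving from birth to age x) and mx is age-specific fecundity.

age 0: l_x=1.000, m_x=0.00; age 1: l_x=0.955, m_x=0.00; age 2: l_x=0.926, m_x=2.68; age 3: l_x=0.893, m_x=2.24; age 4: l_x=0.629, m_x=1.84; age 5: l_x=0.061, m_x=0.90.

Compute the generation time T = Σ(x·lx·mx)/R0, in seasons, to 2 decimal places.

lx·mx: 0, 0, 2.48168, 2.00032, 1.15736, 0.0549 → R0 = 5.69426
x·lx·mx: 0, 0, 4.96336, 6.00096, 4.62944, 0.2745 → Σ = 15.86826
T = 15.86826 / 5.69426 = 2.786712… → 2.79

2.79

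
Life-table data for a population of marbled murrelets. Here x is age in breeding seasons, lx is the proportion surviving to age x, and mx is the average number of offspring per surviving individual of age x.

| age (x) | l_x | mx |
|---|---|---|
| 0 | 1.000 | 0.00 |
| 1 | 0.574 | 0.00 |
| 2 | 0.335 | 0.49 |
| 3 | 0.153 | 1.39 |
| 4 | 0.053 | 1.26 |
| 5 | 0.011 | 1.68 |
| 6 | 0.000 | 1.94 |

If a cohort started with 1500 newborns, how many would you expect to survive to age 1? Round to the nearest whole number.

Expected survivors = N0 · l_1 = 1500 × 0.574 = 861 → 861

861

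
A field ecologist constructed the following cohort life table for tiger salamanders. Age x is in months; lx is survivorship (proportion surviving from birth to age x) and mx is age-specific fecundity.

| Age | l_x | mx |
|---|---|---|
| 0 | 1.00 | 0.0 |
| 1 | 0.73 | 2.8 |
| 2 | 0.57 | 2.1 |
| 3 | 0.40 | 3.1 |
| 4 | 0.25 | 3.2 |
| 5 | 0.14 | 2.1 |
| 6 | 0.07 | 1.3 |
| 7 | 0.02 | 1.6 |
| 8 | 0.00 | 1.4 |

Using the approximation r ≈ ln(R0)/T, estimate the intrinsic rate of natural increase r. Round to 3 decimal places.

R0 = Σ lx·mx = 0 + 2.044 + 1.197 + 1.24 + 0.8 + 0.294 + 0.091 + 0.032 + 0 = 5.698
Σ x·lx·mx = 13.598; T = 13.598/5.698 = 2.38645…
r ≈ ln(R0)/T = ln(5.698)/2.38645… = 0.72916… → 0.729

0.729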